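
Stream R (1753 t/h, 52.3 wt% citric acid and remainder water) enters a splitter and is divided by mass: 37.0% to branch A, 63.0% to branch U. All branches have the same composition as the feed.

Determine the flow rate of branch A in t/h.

648.6 t/h

Branch A flow = 0.370×1753 = 648.61 t/h.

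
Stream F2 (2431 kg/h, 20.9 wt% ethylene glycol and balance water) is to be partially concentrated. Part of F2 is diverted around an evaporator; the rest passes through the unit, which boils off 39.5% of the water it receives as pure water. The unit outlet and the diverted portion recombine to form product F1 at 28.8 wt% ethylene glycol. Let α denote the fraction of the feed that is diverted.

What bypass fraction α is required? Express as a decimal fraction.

0.122

All 2431×0.209 = 508.08 kg/h of ethylene glycol reaches F1, so F1 = 508.08/0.288 = 1764.2 kg/h and vapour = 666.84 kg/h.
The evaporator receives (1−α)·2431 of feed at 0.791 water and removes 0.395 of that water:
0.395×0.791×(1−α)×2431 = 666.84
(1−α) = 666.84/759.55 = 0.8779;  α = 0.1221.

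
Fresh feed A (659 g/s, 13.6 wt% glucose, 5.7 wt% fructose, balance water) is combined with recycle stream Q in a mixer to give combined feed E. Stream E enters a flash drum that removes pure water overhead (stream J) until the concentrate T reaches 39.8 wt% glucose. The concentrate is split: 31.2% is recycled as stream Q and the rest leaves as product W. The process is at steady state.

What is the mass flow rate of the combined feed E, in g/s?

Overall glucose balance (none leaves overhead): glucose in fresh feed = glucose in product, i.e. 659×0.136 = (1−0.312)·T·0.398.
T = 89.624/(0.398×0.688) = 327.31 g/s.
Recycle Q = 0.312×327.31 = 102.12 g/s.
Combined feed E = 659 + 102.12 = 761.12 g/s.

761.1 g/s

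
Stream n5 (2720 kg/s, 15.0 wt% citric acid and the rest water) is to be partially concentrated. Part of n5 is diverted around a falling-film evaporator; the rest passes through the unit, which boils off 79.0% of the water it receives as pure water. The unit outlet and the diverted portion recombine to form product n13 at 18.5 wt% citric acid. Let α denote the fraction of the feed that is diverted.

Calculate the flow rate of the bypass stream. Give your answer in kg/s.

All 2720×0.150 = 408 kg/s of citric acid reaches n13, so n13 = 408/0.185 = 2205.4 kg/s and vapour = 514.59 kg/s.
The evaporator receives (1−α)·2720 of feed at 0.850 water and removes 0.790 of that water:
0.790×0.850×(1−α)×2720 = 514.59
(1−α) = 514.59/1826.5 = 0.2817;  α = 0.7183.
Bypass flow = 0.7183×2720 = 1953.7 kg/s.

1954 kg/s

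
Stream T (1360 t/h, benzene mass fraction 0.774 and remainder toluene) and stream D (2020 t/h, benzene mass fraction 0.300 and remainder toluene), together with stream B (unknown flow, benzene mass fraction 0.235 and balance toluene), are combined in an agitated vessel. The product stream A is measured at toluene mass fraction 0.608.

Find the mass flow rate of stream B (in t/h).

2125 t/h

Let B be the unknown flow. Total out = 3380 + B.
toluene balance: 1721.4 + 0.765·B = 0.608·(3380 + B)
(0.765 − 0.608)·B = 0.608×3380 − 1721.4 = 333.68
B = 333.68 / 0.157 = 2125.4 t/h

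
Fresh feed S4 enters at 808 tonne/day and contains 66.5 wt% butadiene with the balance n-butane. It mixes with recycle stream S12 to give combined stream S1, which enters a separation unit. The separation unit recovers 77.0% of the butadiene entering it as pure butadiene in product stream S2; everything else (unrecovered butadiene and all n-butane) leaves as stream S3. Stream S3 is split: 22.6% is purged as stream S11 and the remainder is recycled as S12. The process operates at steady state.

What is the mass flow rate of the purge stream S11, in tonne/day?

304.7 tonne/day

n-butane enters only via S4 and leaves only via the purge: 808×0.335 = 0.226×(n-butane in S3), and the separation unit passes all n-butane, so n-butane in S1 = n-butane in S3 = 1197.7 tonne/day.
butadiene in S1: m_A = 808×0.665 + (1−0.226)·(1−0.770)·m_A, so m_A = 537.32/0.8220 = 653.69 tonne/day.
S3 = (1−0.770)×653.69 + 1197.7 = 1348 tonne/day.
Purge S11 = 0.226×1348 = 304.66 tonne/day.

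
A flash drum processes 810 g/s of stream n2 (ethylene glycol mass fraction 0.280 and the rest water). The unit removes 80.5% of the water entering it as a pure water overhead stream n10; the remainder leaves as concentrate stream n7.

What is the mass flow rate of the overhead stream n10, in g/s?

469.5 g/s

water entering = 810×0.720 = 583.2 g/s; overhead removed = 0.805×583.2 = 469.48 g/s.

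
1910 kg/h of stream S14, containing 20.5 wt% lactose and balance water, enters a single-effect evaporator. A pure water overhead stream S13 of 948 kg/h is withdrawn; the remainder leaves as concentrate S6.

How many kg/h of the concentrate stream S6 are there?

962 kg/h

Concentrate = 1910 − 948 = 962 kg/h.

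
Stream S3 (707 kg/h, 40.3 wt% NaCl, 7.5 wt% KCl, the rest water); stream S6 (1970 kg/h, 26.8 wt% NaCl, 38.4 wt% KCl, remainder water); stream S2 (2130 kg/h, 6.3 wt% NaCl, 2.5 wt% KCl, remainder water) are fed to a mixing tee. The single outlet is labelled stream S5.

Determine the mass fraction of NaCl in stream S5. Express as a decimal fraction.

Total flow out = 707 + 1970 + 2130 = 4807 kg/h.
NaCl in = 707×0.403 + 1970×0.268 + 2130×0.063 = 947.07 kg/h.
NaCl mass fraction in S5 = 947.07/4807 = 0.197.

0.197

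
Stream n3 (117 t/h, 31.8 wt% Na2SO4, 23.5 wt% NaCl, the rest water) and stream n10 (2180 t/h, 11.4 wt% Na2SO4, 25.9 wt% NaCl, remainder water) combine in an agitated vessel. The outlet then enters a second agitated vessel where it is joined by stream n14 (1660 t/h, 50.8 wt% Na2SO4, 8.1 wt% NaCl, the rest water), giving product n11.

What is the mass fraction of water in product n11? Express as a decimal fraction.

Overall, product flow = 3957 t/h.
water in = 117×0.447 + 2180×0.627 + 1660×0.411 = 2101.4 t/h.
water fraction in n11 = 0.531.

0.531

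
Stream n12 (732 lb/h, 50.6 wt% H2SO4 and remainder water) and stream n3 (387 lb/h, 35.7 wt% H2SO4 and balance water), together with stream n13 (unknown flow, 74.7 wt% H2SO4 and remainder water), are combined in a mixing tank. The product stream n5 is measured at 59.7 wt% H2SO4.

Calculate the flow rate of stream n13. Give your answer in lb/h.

1063 lb/h

Let n13 be the unknown flow. Total out = 1119 + n13.
H2SO4 balance: 508.55 + 0.747·n13 = 0.597·(1119 + n13)
(0.747 − 0.597)·n13 = 0.597×1119 − 508.55 = 159.49
n13 = 159.49 / 0.150 = 1063.3 lb/h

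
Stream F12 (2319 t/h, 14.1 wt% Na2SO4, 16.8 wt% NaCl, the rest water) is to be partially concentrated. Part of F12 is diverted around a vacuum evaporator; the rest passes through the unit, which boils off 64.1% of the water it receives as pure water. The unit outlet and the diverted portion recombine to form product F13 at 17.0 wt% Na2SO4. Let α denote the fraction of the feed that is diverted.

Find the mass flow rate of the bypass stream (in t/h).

1426 t/h

All 2319×0.141 = 326.98 t/h of Na2SO4 reaches F13, so F13 = 326.98/0.170 = 1923.4 t/h and vapour = 395.59 t/h.
The evaporator receives (1−α)·2319 of feed at 0.691 water and removes 0.641 of that water:
0.641×0.691×(1−α)×2319 = 395.59
(1−α) = 395.59/1027.2 = 0.3851;  α = 0.6149.
Bypass flow = 0.6149×2319 = 1425.9 t/h.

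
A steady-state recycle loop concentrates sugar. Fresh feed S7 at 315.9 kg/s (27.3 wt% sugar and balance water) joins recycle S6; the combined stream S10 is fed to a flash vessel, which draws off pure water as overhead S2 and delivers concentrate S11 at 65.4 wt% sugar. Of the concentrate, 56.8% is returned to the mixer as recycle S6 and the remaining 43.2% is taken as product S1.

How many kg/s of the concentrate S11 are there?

305.2 kg/s

Overall sugar balance (none leaves overhead): sugar in fresh feed = sugar in product, i.e. 315.9×0.273 = (1−0.568)·S11·0.654.
S11 = 86.241/(0.654×0.432) = 305.25 kg/s.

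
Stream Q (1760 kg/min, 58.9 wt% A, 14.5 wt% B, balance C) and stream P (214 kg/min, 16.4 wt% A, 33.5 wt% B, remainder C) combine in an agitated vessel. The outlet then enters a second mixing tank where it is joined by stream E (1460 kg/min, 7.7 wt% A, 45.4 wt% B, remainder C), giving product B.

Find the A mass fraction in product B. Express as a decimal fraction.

Overall, product flow = 3434 kg/min.
A in = 1760×0.589 + 214×0.164 + 1460×0.077 = 1184.2 kg/min.
A fraction in B = 0.345.

0.345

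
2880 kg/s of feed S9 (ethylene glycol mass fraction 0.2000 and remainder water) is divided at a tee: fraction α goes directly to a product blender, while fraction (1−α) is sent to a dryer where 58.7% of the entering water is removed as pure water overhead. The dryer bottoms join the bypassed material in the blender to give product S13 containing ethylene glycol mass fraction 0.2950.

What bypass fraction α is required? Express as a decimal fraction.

All 2880×0.200 = 576 kg/s of ethylene glycol reaches S13, so S13 = 576/0.295 = 1952.5 kg/s and vapour = 927.46 kg/s.
The evaporator receives (1−α)·2880 of feed at 0.800 water and removes 0.587 of that water:
0.587×0.800×(1−α)×2880 = 927.46
(1−α) = 927.46/1352.4 = 0.6858;  α = 0.3142.

0.314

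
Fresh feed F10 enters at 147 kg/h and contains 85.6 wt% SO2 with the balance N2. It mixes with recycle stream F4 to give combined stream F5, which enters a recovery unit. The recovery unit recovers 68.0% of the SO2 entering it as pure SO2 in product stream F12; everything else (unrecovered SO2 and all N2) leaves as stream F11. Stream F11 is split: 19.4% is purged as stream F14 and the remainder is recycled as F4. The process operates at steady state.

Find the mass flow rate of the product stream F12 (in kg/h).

SO2 in F5: m_A = 147×0.856 + (1−0.194)·(1−0.680)·m_A, so m_A = 125.83/0.7421 = 169.57 kg/h.
Product F12 = 0.680×169.57 = 115.31 kg/h.

115.3 kg/h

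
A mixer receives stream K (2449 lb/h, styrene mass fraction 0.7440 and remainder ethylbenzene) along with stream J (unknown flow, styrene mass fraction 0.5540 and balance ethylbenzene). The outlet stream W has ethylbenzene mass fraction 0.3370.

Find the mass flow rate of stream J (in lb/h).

Let J be the unknown flow. Total out = 2449 + J.
ethylbenzene balance: 626.94 + 0.446·J = 0.337·(2449 + J)
(0.446 − 0.337)·J = 0.337×2449 − 626.94 = 198.37
J = 198.37 / 0.109 = 1819.9 lb/h

1820 lb/h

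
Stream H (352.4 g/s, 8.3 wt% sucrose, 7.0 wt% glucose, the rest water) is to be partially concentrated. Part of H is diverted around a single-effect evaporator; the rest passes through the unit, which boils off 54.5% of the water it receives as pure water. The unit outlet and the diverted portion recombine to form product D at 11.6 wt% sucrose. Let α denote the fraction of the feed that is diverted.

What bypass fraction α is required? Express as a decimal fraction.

All 352.4×0.083 = 29.249 g/s of sucrose reaches D, so D = 29.249/0.116 = 252.15 g/s and vapour = 100.25 g/s.
The evaporator receives (1−α)·352.4 of feed at 0.847 water and removes 0.545 of that water:
0.545×0.847×(1−α)×352.4 = 100.25
(1−α) = 100.25/162.67 = 0.6163;  α = 0.3837.

0.384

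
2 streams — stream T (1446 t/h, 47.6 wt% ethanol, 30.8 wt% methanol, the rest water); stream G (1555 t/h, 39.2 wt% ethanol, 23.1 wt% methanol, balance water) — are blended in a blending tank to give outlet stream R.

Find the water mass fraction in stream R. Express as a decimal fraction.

Total flow out = 1446 + 1555 = 3001 t/h.
water in = 1446×0.216 + 1555×0.377 = 898.57 t/h.
water mass fraction in R = 898.57/3001 = 0.299.

0.299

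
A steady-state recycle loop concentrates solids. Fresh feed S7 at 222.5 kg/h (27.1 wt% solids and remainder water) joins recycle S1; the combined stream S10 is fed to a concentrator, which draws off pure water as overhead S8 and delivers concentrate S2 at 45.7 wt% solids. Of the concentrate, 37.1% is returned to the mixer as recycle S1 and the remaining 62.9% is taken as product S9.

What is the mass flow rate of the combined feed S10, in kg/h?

Overall solids balance (none leaves overhead): solids in fresh feed = solids in product, i.e. 222.5×0.271 = (1−0.371)·S2·0.457.
S2 = 60.298/(0.457×0.629) = 209.76 kg/h.
Recycle S1 = 0.371×209.76 = 77.823 kg/h.
Combined feed S10 = 222.5 + 77.823 = 300.32 kg/h.

300.3 kg/h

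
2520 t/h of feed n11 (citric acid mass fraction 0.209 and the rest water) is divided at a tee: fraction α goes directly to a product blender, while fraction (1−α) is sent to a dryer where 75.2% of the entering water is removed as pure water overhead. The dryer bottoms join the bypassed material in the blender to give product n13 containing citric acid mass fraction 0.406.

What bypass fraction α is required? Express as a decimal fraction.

All 2520×0.209 = 526.68 t/h of citric acid reaches n13, so n13 = 526.68/0.406 = 1297.2 t/h and vapour = 1222.8 t/h.
The evaporator receives (1−α)·2520 of feed at 0.791 water and removes 0.752 of that water:
0.752×0.791×(1−α)×2520 = 1222.8
(1−α) = 1222.8/1499 = 0.8157;  α = 0.1843.

0.184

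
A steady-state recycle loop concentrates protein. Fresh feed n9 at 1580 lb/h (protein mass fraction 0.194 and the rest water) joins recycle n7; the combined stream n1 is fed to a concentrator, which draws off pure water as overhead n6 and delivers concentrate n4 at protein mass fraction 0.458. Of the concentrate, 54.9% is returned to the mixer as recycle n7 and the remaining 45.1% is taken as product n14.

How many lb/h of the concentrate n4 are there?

1484 lb/h

Overall protein balance (none leaves overhead): protein in fresh feed = protein in product, i.e. 1580×0.194 = (1−0.549)·n4·0.458.
n4 = 306.52/(0.458×0.451) = 1483.9 lb/h.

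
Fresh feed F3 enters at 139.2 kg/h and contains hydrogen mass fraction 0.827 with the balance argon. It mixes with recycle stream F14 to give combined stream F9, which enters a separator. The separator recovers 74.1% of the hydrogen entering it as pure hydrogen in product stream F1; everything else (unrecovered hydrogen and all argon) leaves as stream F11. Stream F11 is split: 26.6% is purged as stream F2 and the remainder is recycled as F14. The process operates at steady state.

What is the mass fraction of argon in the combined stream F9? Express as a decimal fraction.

0.389

argon enters only via F3 and leaves only via the purge: 139.2×0.173 = 0.266×(argon in F11), and the separator passes all argon, so argon in F9 = argon in F11 = 90.532 kg/h.
hydrogen in F9: m_A = 139.2×0.827 + (1−0.266)·(1−0.741)·m_A, so m_A = 115.12/0.8099 = 142.14 kg/h.
F9 = 142.14 + 90.532 = 232.67 kg/h.
argon fraction in F9 = 90.532/232.67 = 0.389.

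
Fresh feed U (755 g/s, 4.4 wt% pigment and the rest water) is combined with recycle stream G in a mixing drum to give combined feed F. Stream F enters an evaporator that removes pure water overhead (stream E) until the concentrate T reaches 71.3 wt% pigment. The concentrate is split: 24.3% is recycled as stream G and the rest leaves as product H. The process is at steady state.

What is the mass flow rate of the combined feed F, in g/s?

Overall pigment balance (none leaves overhead): pigment in fresh feed = pigment in product, i.e. 755×0.044 = (1−0.243)·T·0.713.
T = 33.22/(0.713×0.757) = 61.548 g/s.
Recycle G = 0.243×61.548 = 14.956 g/s.
Combined feed F = 755 + 14.956 = 769.96 g/s.

770 g/s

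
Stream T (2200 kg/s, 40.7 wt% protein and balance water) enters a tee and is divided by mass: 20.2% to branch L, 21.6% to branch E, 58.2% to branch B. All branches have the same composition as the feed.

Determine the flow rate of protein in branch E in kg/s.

193.4 kg/s

Branch E total = 0.216×2200 = 475.2 kg/s.
protein in E = 0.407×475.2 = 193.41 kg/s.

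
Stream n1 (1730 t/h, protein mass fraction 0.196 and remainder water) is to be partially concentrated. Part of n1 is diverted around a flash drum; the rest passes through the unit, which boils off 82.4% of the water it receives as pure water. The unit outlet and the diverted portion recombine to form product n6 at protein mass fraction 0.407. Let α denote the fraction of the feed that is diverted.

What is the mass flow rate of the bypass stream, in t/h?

All 1730×0.196 = 339.08 t/h of protein reaches n6, so n6 = 339.08/0.407 = 833.12 t/h and vapour = 896.88 t/h.
The evaporator receives (1−α)·1730 of feed at 0.804 water and removes 0.824 of that water:
0.824×0.804×(1−α)×1730 = 896.88
(1−α) = 896.88/1146.1 = 0.7825;  α = 0.2175.
Bypass flow = 0.2175×1730 = 376.21 t/h.

376.2 t/h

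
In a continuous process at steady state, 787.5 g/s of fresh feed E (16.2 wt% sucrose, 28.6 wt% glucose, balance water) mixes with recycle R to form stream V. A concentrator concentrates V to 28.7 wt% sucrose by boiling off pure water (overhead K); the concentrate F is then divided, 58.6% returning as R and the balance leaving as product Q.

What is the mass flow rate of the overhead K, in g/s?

Overall sucrose balance (none leaves overhead): sucrose in fresh feed = sucrose in product, i.e. 787.5×0.162 = (1−0.586)·F·0.287.
F = 127.58/(0.287×0.414) = 1073.7 g/s.
Recycle R = 0.586×1073.7 = 629.19 g/s.
Combined feed V = 787.5 + 629.19 = 1416.7 g/s.
Overhead K = V − F = 1416.7 − 1073.7 = 342.99 g/s.

343 g/s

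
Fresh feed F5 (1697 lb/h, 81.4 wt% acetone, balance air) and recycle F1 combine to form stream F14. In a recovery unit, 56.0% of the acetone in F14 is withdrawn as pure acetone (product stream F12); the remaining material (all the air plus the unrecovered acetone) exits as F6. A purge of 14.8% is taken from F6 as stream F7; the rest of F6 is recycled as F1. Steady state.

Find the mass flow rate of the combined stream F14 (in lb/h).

4342 lb/h

air enters only via F5 and leaves only via the purge: 1697×0.186 = 0.148×(air in F6), and the recovery unit passes all air, so air in F14 = air in F6 = 2132.7 lb/h.
acetone in F14: m_A = 1697×0.814 + (1−0.148)·(1−0.560)·m_A, so m_A = 1381.4/0.6251 = 2209.7 lb/h.
F14 = 2209.7 + 2132.7 = 4342.5 lb/h.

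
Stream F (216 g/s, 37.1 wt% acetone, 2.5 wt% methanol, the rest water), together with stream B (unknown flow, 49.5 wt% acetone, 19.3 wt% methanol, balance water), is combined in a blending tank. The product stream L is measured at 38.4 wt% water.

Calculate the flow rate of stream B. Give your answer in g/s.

Let B be the unknown flow. Total out = 216 + B.
water balance: 130.46 + 0.312·B = 0.384·(216 + B)
(0.312 − 0.384)·B = 0.384×216 − 130.46 = -47.52
B = -47.52 / -0.072 = 660 g/s

660 g/s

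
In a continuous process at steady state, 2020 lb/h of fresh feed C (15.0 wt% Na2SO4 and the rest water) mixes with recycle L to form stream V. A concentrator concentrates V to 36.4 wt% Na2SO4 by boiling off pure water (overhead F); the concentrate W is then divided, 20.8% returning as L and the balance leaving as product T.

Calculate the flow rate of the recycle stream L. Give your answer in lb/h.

218.6 lb/h

Overall Na2SO4 balance (none leaves overhead): Na2SO4 in fresh feed = Na2SO4 in product, i.e. 2020×0.150 = (1−0.208)·W·0.364.
W = 303/(0.364×0.792) = 1051 lb/h.
Recycle L = 0.208×1051 = 218.61 lb/h.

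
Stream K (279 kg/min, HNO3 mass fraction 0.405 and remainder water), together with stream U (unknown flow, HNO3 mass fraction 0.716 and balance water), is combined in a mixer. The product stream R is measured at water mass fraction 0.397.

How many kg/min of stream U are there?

Let U be the unknown flow. Total out = 279 + U.
water balance: 166 + 0.284·U = 0.397·(279 + U)
(0.284 − 0.397)·U = 0.397×279 − 166 = -55.242
U = -55.242 / -0.113 = 488.87 kg/min

488.9 kg/min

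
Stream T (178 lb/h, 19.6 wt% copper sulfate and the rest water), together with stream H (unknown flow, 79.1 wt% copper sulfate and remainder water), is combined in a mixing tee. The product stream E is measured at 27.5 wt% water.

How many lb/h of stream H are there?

Let H be the unknown flow. Total out = 178 + H.
water balance: 143.11 + 0.209·H = 0.275·(178 + H)
(0.209 − 0.275)·H = 0.275×178 − 143.11 = -94.162
H = -94.162 / -0.066 = 1426.7 lb/h

1427 lb/h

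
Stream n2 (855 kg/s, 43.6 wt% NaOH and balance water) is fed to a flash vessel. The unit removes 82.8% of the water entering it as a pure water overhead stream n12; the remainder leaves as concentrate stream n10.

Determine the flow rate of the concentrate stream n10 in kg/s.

455.7 kg/s

water entering = 855×0.564 = 482.22 kg/s; overhead removed = 0.828×482.22 = 399.28 kg/s.
Concentrate = 855 − 399.28 = 455.72 kg/s.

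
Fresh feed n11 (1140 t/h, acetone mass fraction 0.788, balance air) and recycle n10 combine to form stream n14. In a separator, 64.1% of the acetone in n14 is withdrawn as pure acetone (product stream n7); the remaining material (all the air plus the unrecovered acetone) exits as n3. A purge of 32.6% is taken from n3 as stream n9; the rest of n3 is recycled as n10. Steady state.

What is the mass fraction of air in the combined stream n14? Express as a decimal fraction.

air enters only via n11 and leaves only via the purge: 1140×0.212 = 0.326×(air in n3), and the separator passes all air, so air in n14 = air in n3 = 741.35 t/h.
acetone in n14: m_A = 1140×0.788 + (1−0.326)·(1−0.641)·m_A, so m_A = 898.32/0.7580 = 1185.1 t/h.
n14 = 1185.1 + 741.35 = 1926.4 t/h.
air fraction in n14 = 741.35/1926.4 = 0.385.

0.385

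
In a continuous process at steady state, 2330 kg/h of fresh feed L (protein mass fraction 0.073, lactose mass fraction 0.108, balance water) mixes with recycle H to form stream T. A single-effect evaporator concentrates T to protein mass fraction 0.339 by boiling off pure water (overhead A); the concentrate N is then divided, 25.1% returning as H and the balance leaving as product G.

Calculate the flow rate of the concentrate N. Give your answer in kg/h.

669.9 kg/h

Overall protein balance (none leaves overhead): protein in fresh feed = protein in product, i.e. 2330×0.073 = (1−0.251)·N·0.339.
N = 170.09/(0.339×0.749) = 669.88 kg/h.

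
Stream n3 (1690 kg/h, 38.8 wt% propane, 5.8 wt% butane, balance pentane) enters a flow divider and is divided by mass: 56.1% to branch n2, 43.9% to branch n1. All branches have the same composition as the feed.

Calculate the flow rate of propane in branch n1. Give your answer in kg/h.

287.9 kg/h

Branch n1 total = 0.439×1690 = 741.91 kg/h.
propane in n1 = 0.388×741.91 = 287.86 kg/h.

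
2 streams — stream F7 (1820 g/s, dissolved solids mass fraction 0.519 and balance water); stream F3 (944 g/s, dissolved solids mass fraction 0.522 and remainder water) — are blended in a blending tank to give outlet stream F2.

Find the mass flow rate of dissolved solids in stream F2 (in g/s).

1437 g/s

dissolved solids out = dissolved solids in = 1820×0.519 + 944×0.522 = 1437.3 g/s.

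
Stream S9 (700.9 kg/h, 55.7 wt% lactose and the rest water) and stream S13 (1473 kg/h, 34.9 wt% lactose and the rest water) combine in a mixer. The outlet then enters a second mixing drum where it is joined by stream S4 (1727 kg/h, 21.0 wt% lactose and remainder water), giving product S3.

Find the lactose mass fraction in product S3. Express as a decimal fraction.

0.325

Overall, product flow = 3900.9 kg/h.
lactose in = 700.9×0.557 + 1473×0.349 + 1727×0.210 = 1267.1 kg/h.
lactose fraction in S3 = 0.325.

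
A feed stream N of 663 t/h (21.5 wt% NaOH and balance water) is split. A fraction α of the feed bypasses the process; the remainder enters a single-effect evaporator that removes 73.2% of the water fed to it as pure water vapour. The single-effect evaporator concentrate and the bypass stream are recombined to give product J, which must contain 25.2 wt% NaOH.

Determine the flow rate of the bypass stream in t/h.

All 663×0.215 = 142.54 t/h of NaOH reaches J, so J = 142.54/0.252 = 565.65 t/h and vapour = 97.345 t/h.
The evaporator receives (1−α)·663 of feed at 0.785 water and removes 0.732 of that water:
0.732×0.785×(1−α)×663 = 97.345
(1−α) = 97.345/380.97 = 0.2555;  α = 0.7445.
Bypass flow = 0.7445×663 = 493.59 t/h.

493.6 t/h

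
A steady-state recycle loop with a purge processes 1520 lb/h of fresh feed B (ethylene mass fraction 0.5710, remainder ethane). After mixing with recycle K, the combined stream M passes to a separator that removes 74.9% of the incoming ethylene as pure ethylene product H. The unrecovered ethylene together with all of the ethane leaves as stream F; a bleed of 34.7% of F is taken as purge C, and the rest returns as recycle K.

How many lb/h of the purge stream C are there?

742.5 lb/h

ethane enters only via B and leaves only via the purge: 1520×0.429 = 0.347×(ethane in F), and the separator passes all ethane, so ethane in M = ethane in F = 1879.2 lb/h.
ethylene in M: m_A = 1520×0.571 + (1−0.347)·(1−0.749)·m_A, so m_A = 867.92/0.8361 = 1038.1 lb/h.
F = (1−0.749)×1038.1 + 1879.2 = 2139.7 lb/h.
Purge C = 0.347×2139.7 = 742.49 lb/h.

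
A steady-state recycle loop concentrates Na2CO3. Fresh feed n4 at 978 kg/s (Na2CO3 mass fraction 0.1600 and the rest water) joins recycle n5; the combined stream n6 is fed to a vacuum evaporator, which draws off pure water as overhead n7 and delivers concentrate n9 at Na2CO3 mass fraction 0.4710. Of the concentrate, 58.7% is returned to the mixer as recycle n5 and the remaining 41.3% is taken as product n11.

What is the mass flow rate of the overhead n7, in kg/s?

Overall Na2CO3 balance (none leaves overhead): Na2CO3 in fresh feed = Na2CO3 in product, i.e. 978×0.160 = (1−0.587)·n9·0.471.
n9 = 156.48/(0.471×0.413) = 804.43 kg/s.
Recycle n5 = 0.587×804.43 = 472.2 kg/s.
Combined feed n6 = 978 + 472.2 = 1450.2 kg/s.
Overhead n7 = n6 − n9 = 1450.2 − 804.43 = 645.77 kg/s.

645.8 kg/s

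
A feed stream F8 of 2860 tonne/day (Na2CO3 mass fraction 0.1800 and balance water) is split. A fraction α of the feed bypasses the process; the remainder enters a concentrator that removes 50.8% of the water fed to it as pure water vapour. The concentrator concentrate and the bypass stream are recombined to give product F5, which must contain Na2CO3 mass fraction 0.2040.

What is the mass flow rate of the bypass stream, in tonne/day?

All 2860×0.180 = 514.8 tonne/day of Na2CO3 reaches F5, so F5 = 514.8/0.204 = 2523.5 tonne/day and vapour = 336.47 tonne/day.
The evaporator receives (1−α)·2860 of feed at 0.820 water and removes 0.508 of that water:
0.508×0.820×(1−α)×2860 = 336.47
(1−α) = 336.47/1191.4 = 0.2824;  α = 0.7176.
Bypass flow = 0.7176×2860 = 2052.3 tonne/day.

2052 tonne/day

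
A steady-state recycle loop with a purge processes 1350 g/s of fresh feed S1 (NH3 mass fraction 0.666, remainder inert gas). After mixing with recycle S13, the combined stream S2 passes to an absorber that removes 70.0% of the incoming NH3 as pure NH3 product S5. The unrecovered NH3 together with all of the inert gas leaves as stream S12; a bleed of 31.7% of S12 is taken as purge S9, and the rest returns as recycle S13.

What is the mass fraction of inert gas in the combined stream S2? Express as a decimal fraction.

0.557

inert gas enters only via S1 and leaves only via the purge: 1350×0.334 = 0.317×(inert gas in S12), and the absorber passes all inert gas, so inert gas in S2 = inert gas in S12 = 1422.4 g/s.
NH3 in S2: m_A = 1350×0.666 + (1−0.317)·(1−0.700)·m_A, so m_A = 899.1/0.7951 = 1130.8 g/s.
S2 = 1130.8 + 1422.4 = 2553.2 g/s.
inert gas fraction in S2 = 1422.4/2553.2 = 0.557.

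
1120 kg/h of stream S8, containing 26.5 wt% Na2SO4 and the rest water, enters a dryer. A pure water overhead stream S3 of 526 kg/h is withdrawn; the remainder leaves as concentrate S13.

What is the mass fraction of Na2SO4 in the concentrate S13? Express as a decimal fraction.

0.500

Na2SO4 is not removed: 1120×0.265 = 296.8 kg/h of Na2SO4 enters S13.
Concentrate = 1120 − 526 = 594 kg/h.
Mass fraction = 296.8/594 = 0.500.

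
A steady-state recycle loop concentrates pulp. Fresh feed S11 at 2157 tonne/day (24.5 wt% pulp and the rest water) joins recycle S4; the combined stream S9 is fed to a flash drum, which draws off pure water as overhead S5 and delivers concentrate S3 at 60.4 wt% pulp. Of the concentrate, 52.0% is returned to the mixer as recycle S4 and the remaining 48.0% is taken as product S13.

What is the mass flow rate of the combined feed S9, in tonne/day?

3105 tonne/day

Overall pulp balance (none leaves overhead): pulp in fresh feed = pulp in product, i.e. 2157×0.245 = (1−0.520)·S3·0.604.
S3 = 528.47/(0.604×0.480) = 1822.8 tonne/day.
Recycle S4 = 0.520×1822.8 = 947.85 tonne/day.
Combined feed S9 = 2157 + 947.85 = 3104.9 tonne/day.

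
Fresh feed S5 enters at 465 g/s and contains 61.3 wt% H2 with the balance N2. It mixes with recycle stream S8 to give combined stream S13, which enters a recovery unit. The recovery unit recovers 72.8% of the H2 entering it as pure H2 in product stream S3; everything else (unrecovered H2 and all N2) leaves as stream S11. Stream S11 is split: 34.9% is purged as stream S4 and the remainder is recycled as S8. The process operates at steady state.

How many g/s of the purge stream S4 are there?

N2 enters only via S5 and leaves only via the purge: 465×0.387 = 0.349×(N2 in S11), and the recovery unit passes all N2, so N2 in S13 = N2 in S11 = 515.63 g/s.
H2 in S13: m_A = 465×0.613 + (1−0.349)·(1−0.728)·m_A, so m_A = 285.05/0.8229 = 346.38 g/s.
S11 = (1−0.728)×346.38 + 515.63 = 609.85 g/s.
Purge S4 = 0.349×609.85 = 212.84 g/s.

212.8 g/s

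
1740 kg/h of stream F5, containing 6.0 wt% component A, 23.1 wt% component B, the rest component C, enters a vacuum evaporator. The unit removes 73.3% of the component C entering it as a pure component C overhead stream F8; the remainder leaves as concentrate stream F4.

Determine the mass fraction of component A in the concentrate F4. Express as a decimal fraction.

0.125

component A is not removed: 1740×0.060 = 104.4 kg/h of component A enters F4.
component C entering = 1740×0.709 = 1233.7 kg/h; overhead removed = 0.733×1233.7 = 904.27 kg/h.
Concentrate = 1740 − 904.27 = 835.73 kg/h.
Mass fraction = 104.4/835.73 = 0.125.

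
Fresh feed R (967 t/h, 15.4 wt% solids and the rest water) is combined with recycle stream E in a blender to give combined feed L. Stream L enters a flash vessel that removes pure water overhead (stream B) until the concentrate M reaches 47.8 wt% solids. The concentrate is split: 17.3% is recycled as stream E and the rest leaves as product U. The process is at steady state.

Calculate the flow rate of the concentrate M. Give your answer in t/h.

Overall solids balance (none leaves overhead): solids in fresh feed = solids in product, i.e. 967×0.154 = (1−0.173)·M·0.478.
M = 148.92/(0.478×0.827) = 376.72 t/h.

376.7 t/h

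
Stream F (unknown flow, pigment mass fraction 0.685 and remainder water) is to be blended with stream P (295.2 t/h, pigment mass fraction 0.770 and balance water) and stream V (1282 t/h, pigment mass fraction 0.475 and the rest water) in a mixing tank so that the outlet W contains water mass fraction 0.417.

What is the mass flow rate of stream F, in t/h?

Let F be the unknown flow. Total out = 1577.2 + F.
water balance: 740.95 + 0.315·F = 0.417·(1577.2 + F)
(0.315 − 0.417)·F = 0.417×1577.2 − 740.95 = -83.254
F = -83.254 / -0.102 = 816.21 t/h

816.2 t/h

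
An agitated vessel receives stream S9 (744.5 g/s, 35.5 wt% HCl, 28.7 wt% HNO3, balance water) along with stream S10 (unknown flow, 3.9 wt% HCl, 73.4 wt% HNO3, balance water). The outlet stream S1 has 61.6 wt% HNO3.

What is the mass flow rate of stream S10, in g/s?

2076 g/s

Let S10 be the unknown flow. Total out = 744.5 + S10.
HNO3 balance: 213.67 + 0.734·S10 = 0.616·(744.5 + S10)
(0.734 − 0.616)·S10 = 0.616×744.5 − 213.67 = 244.94
S10 = 244.94 / 0.118 = 2075.8 g/s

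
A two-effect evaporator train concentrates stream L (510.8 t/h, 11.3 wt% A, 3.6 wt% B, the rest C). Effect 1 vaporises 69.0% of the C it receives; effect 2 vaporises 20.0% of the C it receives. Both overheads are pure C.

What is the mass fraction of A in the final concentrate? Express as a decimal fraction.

C in feed = 510.8×0.851 = 434.69 t/h.
After stage 1: C left = (1−0.690)×434.69 = 134.75; stream total = 210.86 t/h.
After stage 2: C left = (1−0.200)×134.75 = 107.8; final concentrate = 183.91 t/h.
A fraction = 57.72/183.91 = 0.3138.

0.3138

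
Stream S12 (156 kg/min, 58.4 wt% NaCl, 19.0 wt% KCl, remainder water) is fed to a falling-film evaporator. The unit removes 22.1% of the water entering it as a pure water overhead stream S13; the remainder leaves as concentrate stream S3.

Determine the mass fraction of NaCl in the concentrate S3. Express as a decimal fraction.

0.6147

NaCl is not removed: 156×0.584 = 91.104 kg/min of NaCl enters S3.
water entering = 156×0.226 = 35.256 kg/min; overhead removed = 0.221×35.256 = 7.7916 kg/min.
Concentrate = 156 − 7.7916 = 148.21 kg/min.
Mass fraction = 91.104/148.21 = 0.6147.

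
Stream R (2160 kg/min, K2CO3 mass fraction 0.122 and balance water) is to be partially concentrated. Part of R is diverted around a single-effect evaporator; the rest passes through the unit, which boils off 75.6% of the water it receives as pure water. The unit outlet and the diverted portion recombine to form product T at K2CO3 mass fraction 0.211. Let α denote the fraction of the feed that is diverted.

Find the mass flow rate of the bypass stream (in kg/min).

787.4 kg/min

All 2160×0.122 = 263.52 kg/min of K2CO3 reaches T, so T = 263.52/0.211 = 1248.9 kg/min and vapour = 911.09 kg/min.
The evaporator receives (1−α)·2160 of feed at 0.878 water and removes 0.756 of that water:
0.756×0.878×(1−α)×2160 = 911.09
(1−α) = 911.09/1433.7 = 0.6355;  α = 0.3645.
Bypass flow = 0.3645×2160 = 787.4 kg/min.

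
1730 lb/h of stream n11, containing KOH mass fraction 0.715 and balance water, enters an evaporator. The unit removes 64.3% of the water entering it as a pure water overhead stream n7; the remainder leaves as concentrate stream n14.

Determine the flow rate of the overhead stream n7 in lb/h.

317 lb/h

water entering = 1730×0.285 = 493.05 lb/h; overhead removed = 0.643×493.05 = 317.03 lb/h.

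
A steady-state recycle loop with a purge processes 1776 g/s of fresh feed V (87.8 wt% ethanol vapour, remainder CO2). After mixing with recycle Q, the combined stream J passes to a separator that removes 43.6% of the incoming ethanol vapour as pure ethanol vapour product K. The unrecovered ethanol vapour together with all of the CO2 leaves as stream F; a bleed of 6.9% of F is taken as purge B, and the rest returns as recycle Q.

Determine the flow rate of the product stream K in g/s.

1432 g/s

ethanol vapour in J: m_A = 1776×0.878 + (1−0.069)·(1−0.436)·m_A, so m_A = 1559.3/0.4749 = 3283.4 g/s.
Product K = 0.436×3283.4 = 1431.6 g/s.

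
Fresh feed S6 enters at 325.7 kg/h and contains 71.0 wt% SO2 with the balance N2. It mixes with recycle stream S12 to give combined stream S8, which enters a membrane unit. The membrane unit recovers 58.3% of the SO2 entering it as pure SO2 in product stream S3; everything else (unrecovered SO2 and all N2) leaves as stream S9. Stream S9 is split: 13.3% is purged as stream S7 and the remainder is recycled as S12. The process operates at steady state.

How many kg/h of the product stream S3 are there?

SO2 in S8: m_A = 325.7×0.710 + (1−0.133)·(1−0.583)·m_A, so m_A = 231.25/0.6385 = 362.19 kg/h.
Product S3 = 0.583×362.19 = 211.16 kg/h.

211.2 kg/h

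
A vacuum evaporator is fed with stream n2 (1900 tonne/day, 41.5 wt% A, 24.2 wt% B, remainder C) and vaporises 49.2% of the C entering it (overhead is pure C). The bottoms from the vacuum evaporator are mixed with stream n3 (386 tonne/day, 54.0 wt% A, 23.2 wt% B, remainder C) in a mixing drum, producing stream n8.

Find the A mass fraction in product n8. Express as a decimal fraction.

Vapour removed = 0.492×0.343×1900 = 320.64 tonne/day; concentrate = 1579.4 tonne/day.
A reaching the mixer = 788.5 (from concentrate) + 386×0.540 = 996.94 tonne/day.
Product flow = 1579.4 + 386 = 1965.4 tonne/day; A fraction = 0.5073.

0.5073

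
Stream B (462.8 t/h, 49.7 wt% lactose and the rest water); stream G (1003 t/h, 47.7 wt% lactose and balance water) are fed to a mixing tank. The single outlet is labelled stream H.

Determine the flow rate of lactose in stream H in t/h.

708.4 t/h

lactose out = lactose in = 462.8×0.497 + 1003×0.477 = 708.44 t/h.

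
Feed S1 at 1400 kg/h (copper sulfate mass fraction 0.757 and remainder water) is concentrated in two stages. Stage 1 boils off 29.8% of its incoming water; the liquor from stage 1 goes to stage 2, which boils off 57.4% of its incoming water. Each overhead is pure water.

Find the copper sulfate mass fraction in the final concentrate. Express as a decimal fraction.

water in feed = 1400×0.243 = 340.2 kg/h.
After stage 1: water left = (1−0.298)×340.2 = 238.82; stream total = 1298.6 kg/h.
After stage 2: water left = (1−0.574)×238.82 = 101.74; final concentrate = 1161.5 kg/h.
copper sulfate fraction = 1059.8/1161.5 = 0.912.

0.912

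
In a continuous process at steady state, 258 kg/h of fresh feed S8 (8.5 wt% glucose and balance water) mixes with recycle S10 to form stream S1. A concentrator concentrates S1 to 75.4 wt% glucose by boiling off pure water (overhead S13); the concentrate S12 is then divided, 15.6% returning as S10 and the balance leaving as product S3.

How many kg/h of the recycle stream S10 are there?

5.376 kg/h

Overall glucose balance (none leaves overhead): glucose in fresh feed = glucose in product, i.e. 258×0.085 = (1−0.156)·S12·0.754.
S12 = 21.93/(0.754×0.844) = 34.461 kg/h.
Recycle S10 = 0.156×34.461 = 5.3759 kg/h.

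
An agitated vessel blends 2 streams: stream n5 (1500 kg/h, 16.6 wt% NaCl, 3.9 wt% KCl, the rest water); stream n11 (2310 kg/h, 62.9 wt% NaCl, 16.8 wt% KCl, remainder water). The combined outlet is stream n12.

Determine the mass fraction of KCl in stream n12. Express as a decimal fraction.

0.117

Total flow out = 1500 + 2310 = 3810 kg/h.
KCl in = 1500×0.039 + 2310×0.168 = 446.58 kg/h.
KCl mass fraction in n12 = 446.58/3810 = 0.117.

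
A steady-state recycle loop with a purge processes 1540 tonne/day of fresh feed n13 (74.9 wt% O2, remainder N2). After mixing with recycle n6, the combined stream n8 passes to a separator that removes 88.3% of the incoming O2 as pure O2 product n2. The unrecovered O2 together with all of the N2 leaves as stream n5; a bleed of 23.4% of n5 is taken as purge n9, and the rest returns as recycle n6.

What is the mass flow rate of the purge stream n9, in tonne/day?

N2 enters only via n13 and leaves only via the purge: 1540×0.251 = 0.234×(N2 in n5), and the separator passes all N2, so N2 in n8 = N2 in n5 = 1651.9 tonne/day.
O2 in n8: m_A = 1540×0.749 + (1−0.234)·(1−0.883)·m_A, so m_A = 1153.5/0.9104 = 1267 tonne/day.
n5 = (1−0.883)×1267 + 1651.9 = 1800.1 tonne/day.
Purge n9 = 0.234×1800.1 = 421.23 tonne/day.

421.2 tonne/day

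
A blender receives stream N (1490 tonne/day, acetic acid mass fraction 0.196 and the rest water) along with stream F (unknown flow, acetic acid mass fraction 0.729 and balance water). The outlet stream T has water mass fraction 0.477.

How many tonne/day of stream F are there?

2365 tonne/day

Let F be the unknown flow. Total out = 1490 + F.
water balance: 1198 + 0.271·F = 0.477·(1490 + F)
(0.271 − 0.477)·F = 0.477×1490 − 1198 = -487.23
F = -487.23 / -0.206 = 2365.2 tonne/day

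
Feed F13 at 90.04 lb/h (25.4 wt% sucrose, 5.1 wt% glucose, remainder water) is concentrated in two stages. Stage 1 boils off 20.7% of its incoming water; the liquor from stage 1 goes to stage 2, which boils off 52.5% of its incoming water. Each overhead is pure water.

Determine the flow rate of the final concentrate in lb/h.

51.03 lb/h

water in feed = 90.04×0.695 = 62.578 lb/h.
After stage 1: water left = (1−0.207)×62.578 = 49.624; stream total = 77.086 lb/h.
After stage 2: water left = (1−0.525)×49.624 = 23.571; final concentrate = 51.034 lb/h.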